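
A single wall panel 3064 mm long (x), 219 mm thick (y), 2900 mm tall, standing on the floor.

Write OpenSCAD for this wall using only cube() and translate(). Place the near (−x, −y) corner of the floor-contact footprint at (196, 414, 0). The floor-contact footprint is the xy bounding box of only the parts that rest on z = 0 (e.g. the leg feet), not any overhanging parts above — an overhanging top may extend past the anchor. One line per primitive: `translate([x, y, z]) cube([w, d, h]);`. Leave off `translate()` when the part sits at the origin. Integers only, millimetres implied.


translate([196, 414, 0]) cube([3064, 219, 2900]);


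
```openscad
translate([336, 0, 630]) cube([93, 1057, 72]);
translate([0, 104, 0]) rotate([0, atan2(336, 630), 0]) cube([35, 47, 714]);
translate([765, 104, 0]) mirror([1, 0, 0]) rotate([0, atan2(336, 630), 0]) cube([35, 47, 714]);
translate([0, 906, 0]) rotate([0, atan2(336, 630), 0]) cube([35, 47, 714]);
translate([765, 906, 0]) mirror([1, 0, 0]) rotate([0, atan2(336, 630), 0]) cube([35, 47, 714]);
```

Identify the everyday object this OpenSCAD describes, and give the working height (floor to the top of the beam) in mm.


A sawhorse. The overall height is 702 mm.

A beam across two mirrored pairs of raked legs — a sawhorse. The beam's underside is at z = 630 (matching the legs' vertical rise in atan2(336, 630)) and the beam is 72 mm tall, so its top is at 630 + 72 = 702 mm. The raked legs top out at the beam's underside, so that is the highest point.


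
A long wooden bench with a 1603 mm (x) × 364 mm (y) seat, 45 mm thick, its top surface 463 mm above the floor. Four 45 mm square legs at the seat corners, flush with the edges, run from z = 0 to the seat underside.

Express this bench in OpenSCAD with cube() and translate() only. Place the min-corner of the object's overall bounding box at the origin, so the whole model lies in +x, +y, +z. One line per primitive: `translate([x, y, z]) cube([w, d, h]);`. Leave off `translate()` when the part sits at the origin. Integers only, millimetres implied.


// leg_h = 463 − 45 = 418
translate([0, 0, 418]) cube([1603, 364, 45]);
cube([45, 45, 418]);
translate([0, 319, 0]) cube([45, 45, 418]);
translate([1558, 0, 0]) cube([45, 45, 418]);
translate([1558, 319, 0]) cube([45, 45, 418]);


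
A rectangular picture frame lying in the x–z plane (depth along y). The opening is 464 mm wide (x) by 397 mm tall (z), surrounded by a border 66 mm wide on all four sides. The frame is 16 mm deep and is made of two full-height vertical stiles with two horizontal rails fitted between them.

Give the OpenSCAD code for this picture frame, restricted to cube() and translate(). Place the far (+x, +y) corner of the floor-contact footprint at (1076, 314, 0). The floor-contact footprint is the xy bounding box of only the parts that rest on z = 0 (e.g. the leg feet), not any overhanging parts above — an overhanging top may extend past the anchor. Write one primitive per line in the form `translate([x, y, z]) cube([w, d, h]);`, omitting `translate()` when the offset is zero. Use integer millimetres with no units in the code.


translate([480, 298, 0]) cube([66, 16, 529]);
translate([1010, 298, 0]) cube([66, 16, 529]);
translate([546, 298, 0]) cube([464, 16, 66]);
translate([546, 298, 463]) cube([464, 16, 66]);


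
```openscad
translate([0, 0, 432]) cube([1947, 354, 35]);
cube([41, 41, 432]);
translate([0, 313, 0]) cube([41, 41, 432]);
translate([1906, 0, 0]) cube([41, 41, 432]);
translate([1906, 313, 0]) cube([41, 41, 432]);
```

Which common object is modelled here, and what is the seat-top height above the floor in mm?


A bench. The seat-top height is 467 mm.

A long slab on four corner posts — a bench. The slab sits at z = 432 with thickness 35, so the top is 432 + 35 = 467 mm.


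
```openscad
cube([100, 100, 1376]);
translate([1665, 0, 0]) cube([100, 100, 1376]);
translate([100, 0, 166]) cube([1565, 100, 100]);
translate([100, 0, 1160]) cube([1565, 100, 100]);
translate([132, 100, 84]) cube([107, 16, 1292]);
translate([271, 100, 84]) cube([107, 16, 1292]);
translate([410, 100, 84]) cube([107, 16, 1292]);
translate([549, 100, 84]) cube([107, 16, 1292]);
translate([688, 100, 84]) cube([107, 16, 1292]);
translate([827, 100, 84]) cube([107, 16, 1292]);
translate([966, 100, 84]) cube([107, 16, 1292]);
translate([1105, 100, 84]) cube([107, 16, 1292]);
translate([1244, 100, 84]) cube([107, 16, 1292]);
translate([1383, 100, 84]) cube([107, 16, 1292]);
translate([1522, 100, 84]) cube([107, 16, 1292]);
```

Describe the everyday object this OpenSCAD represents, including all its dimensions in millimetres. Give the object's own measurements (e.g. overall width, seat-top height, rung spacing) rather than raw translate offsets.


A fence section. Two 100×100 mm posts, 1376 mm tall, stand on the floor with a clear span of 1565 mm between their inner faces. Two horizontal rails of 100×100 mm section span the gap between the posts with their undersides at z = 166 mm and z = 1160 mm, flush with the posts' −y face. 11 pickets, each 107 mm wide, 16 mm thick and 1292 mm tall, are fixed to the +y face of the rails with their bottoms at z = 84 mm, spaced across the span with a 32 mm gap after the −x post and between neighbouring pickets, with 36 mm left before the +x post.


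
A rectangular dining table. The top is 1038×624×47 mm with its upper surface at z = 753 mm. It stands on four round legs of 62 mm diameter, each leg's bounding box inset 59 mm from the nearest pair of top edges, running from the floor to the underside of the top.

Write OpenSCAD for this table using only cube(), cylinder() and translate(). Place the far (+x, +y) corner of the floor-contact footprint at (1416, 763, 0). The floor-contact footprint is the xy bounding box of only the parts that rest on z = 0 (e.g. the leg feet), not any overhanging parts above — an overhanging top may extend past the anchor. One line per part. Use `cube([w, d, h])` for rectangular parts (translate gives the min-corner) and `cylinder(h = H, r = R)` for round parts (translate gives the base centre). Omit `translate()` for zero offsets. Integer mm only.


// leg_h = 753 - 47 = 706
translate([437, 198, 706]) cube([1038, 624, 47]);
translate([527, 288, 0]) cylinder(h = 706, r = 31);
translate([1385, 288, 0]) cylinder(h = 706, r = 31);
translate([527, 732, 0]) cylinder(h = 706, r = 31);
translate([1385, 732, 0]) cylinder(h = 706, r = 31);


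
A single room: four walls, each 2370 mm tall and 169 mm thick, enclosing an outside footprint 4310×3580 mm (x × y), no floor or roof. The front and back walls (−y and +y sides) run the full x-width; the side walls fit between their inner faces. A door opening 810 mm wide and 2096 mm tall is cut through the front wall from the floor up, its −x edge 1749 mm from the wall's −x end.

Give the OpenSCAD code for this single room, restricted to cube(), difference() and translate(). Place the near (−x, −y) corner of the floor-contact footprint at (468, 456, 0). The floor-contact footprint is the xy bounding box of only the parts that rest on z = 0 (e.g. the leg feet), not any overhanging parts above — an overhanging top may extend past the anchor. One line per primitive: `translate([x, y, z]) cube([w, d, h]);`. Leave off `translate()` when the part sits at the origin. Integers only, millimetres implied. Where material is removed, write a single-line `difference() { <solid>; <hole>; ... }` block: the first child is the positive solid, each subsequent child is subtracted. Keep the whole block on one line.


difference() { translate([468, 456, 0]) cube([4310, 169, 2370]); translate([2217, 456, 0]) cube([810, 169, 2096]); }
translate([468, 3867, 0]) cube([4310, 169, 2370]);
translate([468, 625, 0]) cube([169, 3242, 2370]);
translate([4609, 625, 0]) cube([169, 3242, 2370]);


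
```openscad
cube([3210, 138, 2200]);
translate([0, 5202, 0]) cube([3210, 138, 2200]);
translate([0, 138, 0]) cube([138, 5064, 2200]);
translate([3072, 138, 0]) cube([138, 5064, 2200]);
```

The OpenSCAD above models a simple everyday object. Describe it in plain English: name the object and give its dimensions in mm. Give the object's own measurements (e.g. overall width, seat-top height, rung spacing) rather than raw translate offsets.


The wall frame of a small rectangular building: four walls, each 2200 mm tall and 138 mm thick, enclosing a footprint 3210 mm (x) by 5340 mm (y) outside-to-outside, with no floor or roof. The front and back walls (the −y and +y sides) span the full width; the two side walls fit between them.


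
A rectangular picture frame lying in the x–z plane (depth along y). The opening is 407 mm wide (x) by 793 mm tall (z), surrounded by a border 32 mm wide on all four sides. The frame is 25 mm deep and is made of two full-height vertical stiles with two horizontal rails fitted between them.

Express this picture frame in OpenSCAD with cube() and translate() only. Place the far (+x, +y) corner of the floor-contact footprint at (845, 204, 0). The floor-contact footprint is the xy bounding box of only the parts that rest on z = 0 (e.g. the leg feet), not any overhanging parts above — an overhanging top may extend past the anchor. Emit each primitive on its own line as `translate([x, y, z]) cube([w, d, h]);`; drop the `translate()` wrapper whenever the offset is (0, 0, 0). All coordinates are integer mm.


translate([374, 179, 0]) cube([32, 25, 857]);
translate([813, 179, 0]) cube([32, 25, 857]);
translate([406, 179, 0]) cube([407, 25, 32]);
translate([406, 179, 825]) cube([407, 25, 32]);


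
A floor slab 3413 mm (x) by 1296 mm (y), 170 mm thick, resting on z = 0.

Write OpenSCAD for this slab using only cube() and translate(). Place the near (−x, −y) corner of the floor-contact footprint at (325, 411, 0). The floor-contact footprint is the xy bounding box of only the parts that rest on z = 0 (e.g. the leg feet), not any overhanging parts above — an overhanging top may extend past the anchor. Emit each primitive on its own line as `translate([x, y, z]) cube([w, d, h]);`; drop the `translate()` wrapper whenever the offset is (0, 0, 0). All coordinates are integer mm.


translate([325, 411, 0]) cube([3413, 1296, 170]);


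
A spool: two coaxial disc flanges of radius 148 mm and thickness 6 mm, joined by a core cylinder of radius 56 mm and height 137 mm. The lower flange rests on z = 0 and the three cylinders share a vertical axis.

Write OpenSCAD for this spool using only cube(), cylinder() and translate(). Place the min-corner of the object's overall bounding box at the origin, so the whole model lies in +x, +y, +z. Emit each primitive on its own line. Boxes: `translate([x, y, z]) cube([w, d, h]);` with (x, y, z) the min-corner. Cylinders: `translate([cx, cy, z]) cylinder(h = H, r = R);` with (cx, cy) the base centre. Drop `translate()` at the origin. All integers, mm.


translate([148, 148, 0]) cylinder(h = 6, r = 148);
translate([148, 148, 6]) cylinder(h = 137, r = 56);
translate([148, 148, 143]) cylinder(h = 6, r = 148);


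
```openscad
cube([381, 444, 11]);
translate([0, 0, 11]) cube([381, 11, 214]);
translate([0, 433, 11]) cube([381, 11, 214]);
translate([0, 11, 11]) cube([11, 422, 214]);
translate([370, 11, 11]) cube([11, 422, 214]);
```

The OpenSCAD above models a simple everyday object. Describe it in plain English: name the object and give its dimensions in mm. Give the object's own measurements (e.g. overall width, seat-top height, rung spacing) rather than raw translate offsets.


An open-topped rectangular box: outside dimensions 381×444×225 mm, with a uniform wall and base thickness of 11 mm. The base is a full 381×444 slab on the floor; four walls sit on top of the base. The front and back walls (the −y and +y sides) span the full width; the two side walls fit between them.


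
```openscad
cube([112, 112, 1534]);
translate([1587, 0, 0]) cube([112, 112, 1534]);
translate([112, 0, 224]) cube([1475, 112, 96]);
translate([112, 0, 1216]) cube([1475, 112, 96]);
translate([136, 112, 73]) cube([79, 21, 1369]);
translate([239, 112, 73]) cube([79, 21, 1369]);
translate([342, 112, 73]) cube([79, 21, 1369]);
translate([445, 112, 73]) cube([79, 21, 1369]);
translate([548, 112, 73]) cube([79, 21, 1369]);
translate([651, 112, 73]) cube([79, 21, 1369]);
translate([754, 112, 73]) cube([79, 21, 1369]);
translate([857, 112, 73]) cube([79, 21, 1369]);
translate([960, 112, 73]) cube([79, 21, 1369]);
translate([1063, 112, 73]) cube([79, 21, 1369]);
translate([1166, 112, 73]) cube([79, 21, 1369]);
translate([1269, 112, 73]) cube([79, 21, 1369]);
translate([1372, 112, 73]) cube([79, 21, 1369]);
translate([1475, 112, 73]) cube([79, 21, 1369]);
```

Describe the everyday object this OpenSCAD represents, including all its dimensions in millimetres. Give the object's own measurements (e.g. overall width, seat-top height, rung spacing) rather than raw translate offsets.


A fence section. Two 112×112 mm posts, 1534 mm tall, stand on the floor with a clear span of 1475 mm between their inner faces. Two horizontal rails of 112×96 mm section span the gap between the posts with their undersides at z = 224 mm and z = 1216 mm, flush with the posts' −y face. 14 pickets, each 79 mm wide, 21 mm thick and 1369 mm tall, are fixed to the +y face of the rails with their bottoms at z = 73 mm, spaced across the span with a 24 mm gap after the −x post and between neighbouring pickets, with 33 mm left before the +x post.


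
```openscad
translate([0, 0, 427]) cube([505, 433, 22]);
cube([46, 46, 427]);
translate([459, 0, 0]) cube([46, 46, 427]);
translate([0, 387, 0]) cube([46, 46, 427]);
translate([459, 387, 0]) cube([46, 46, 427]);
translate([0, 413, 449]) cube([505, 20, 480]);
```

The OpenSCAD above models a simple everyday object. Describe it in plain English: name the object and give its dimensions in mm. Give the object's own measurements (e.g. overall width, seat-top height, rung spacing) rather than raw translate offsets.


A chair. The seat is a 505×433×22 mm slab with its top at z = 449 mm, on four 46×46 mm corner legs (flush with the seat edges, standing on z = 0). A flat backrest 20 mm thick, 480 mm tall, spans the full seat width and rises from the seat top along its +y edge, rear face flush with the rear of the seat.


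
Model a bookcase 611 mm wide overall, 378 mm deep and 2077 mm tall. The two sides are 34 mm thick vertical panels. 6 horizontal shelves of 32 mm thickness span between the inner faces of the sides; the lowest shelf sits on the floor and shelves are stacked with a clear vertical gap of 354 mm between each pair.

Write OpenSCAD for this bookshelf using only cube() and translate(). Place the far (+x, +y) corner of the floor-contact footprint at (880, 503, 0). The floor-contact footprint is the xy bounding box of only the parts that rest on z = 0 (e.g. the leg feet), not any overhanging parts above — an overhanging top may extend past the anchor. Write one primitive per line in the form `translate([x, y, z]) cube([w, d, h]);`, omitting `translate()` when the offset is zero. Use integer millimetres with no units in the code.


translate([269, 125, 0]) cube([34, 378, 2077]);
translate([846, 125, 0]) cube([34, 378, 2077]);
translate([303, 125, 0]) cube([543, 378, 32]);
translate([303, 125, 386]) cube([543, 378, 32]);
translate([303, 125, 772]) cube([543, 378, 32]);
translate([303, 125, 1158]) cube([543, 378, 32]);
translate([303, 125, 1544]) cube([543, 378, 32]);
translate([303, 125, 1930]) cube([543, 378, 32]);


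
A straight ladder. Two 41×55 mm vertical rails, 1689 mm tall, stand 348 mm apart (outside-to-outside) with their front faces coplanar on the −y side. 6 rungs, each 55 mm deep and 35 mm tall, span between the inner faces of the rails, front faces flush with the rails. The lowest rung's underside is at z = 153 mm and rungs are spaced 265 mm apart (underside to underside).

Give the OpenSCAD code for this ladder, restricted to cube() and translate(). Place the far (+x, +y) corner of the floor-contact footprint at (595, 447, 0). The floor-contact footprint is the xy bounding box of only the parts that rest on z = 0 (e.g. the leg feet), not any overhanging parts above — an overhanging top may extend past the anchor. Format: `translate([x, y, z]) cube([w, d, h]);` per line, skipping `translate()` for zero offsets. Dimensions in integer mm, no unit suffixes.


// rung span = 348 - 2*41 = 266
// rung[k] z = 153 + k*265
translate([247, 392, 0]) cube([41, 55, 1689]);
translate([554, 392, 0]) cube([41, 55, 1689]);
translate([288, 392, 153]) cube([266, 55, 35]);
translate([288, 392, 418]) cube([266, 55, 35]);
translate([288, 392, 683]) cube([266, 55, 35]);
translate([288, 392, 948]) cube([266, 55, 35]);
translate([288, 392, 1213]) cube([266, 55, 35]);
translate([288, 392, 1478]) cube([266, 55, 35]);


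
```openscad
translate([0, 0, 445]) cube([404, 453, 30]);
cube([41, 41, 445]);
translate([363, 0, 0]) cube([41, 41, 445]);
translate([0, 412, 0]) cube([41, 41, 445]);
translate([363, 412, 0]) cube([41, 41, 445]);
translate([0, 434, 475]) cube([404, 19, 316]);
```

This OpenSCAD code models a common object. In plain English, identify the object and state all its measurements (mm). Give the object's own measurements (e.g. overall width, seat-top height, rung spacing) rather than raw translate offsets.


A chair. The seat is a 404×453×30 mm slab with its top at z = 475 mm, on four 41×41 mm corner legs (flush with the seat edges, standing on z = 0). A flat backrest 19 mm thick, 316 mm tall, spans the full seat width and rises from the seat top along its +y edge, rear face flush with the rear of the seat.


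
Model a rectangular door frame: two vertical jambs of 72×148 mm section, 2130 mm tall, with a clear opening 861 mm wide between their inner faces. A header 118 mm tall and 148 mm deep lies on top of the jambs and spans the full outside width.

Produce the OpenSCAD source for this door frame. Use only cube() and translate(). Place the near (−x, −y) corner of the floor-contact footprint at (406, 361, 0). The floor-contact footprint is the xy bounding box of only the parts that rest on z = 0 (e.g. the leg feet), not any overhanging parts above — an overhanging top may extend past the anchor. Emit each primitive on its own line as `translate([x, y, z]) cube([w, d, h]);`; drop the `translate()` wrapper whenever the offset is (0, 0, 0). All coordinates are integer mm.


translate([406, 361, 0]) cube([72, 148, 2130]);
translate([1339, 361, 0]) cube([72, 148, 2130]);
translate([406, 361, 2130]) cube([1005, 148, 118]);


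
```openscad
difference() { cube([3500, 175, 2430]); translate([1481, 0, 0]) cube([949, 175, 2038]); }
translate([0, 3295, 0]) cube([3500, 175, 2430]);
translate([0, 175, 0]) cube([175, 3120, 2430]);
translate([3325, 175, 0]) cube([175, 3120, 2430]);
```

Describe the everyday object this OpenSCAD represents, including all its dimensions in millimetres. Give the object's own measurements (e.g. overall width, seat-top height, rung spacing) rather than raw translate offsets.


A single room: four walls, each 2430 mm tall and 175 mm thick, enclosing an outside footprint 3500×3470 mm (x × y), no floor or roof. The front and back walls (−y and +y sides) run the full x-width; the side walls fit between their inner faces. A door opening 949 mm wide and 2038 mm tall is cut through the front wall from the floor up, its −x edge 1481 mm from the wall's −x end.


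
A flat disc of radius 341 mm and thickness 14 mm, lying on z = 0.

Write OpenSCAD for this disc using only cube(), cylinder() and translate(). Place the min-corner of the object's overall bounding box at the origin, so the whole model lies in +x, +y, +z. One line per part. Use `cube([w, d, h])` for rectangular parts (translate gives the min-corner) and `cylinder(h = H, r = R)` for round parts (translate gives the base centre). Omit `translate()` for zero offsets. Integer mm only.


translate([341, 341, 0]) cylinder(h = 14, r = 341);


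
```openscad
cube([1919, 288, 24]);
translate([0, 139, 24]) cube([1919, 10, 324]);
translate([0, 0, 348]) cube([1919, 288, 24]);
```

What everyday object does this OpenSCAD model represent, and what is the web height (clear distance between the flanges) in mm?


An I-beam. The web height is 324 mm.

Two wide flanges with a thin centred web — an I-beam. Overall 372 mm minus two 24 mm flanges gives a web of 372 − 2·24 = 324 mm.


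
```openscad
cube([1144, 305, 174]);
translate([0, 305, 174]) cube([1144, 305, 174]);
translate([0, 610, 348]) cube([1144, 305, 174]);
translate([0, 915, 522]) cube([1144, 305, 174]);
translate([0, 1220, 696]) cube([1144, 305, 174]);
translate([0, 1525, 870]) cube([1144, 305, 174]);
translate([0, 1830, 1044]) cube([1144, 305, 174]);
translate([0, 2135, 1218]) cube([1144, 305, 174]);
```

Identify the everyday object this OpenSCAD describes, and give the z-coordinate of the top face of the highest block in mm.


A staircase. The total rise is 1392 mm.

8 identical blocks, each offset up and back from the previous — a staircase. Each step is 174 mm tall and there are 8 of them, so the total rise is 8 × 174 = 1392 mm.


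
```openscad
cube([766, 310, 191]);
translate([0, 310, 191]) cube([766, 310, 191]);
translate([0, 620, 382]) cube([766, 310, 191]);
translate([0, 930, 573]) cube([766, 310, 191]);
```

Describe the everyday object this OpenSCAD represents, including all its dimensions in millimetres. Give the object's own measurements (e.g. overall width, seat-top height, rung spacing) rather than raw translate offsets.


A straight staircase of 4 solid steps. Each step is 766 mm wide (x), 310 mm deep (y, the going) and 191 mm tall (the rise). The first step rests on the floor; each subsequent step sits one going further in +y and one rise higher in +z, directly behind and above the previous step with no overlap.


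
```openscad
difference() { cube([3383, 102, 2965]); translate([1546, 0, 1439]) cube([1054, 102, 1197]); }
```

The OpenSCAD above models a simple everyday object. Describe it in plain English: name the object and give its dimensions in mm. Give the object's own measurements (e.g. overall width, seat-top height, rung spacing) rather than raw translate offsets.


A wall 3383 mm long (x), 102 mm thick (y), 2965 mm tall, with a rectangular window opening cut through it. The opening is 1054 mm wide and 1197 mm tall; its sill is at z = 1439 mm and its near (−x) edge is 1546 mm from the wall's −x end. The opening passes through the full wall thickness.


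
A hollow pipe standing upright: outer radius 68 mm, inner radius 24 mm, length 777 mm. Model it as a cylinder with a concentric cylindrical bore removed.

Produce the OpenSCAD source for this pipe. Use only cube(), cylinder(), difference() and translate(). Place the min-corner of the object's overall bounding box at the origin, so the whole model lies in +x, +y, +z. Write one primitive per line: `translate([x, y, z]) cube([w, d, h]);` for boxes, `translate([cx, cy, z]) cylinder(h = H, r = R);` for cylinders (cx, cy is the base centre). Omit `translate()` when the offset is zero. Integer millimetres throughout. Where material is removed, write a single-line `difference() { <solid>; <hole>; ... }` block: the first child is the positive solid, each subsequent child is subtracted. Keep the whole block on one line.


difference() { translate([68, 68, 0]) cylinder(h = 777, r = 68); translate([68, 68, 0]) cylinder(h = 777, r = 24); }


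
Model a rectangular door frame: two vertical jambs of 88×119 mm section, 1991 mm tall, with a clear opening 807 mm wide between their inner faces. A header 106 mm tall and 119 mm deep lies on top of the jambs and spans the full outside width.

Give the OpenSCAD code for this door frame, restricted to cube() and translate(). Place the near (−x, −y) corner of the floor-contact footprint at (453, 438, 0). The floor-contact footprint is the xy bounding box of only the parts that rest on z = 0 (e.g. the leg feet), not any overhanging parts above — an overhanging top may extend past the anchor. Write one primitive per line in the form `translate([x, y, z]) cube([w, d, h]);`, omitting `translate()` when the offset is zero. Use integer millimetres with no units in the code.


translate([453, 438, 0]) cube([88, 119, 1991]);
translate([1348, 438, 0]) cube([88, 119, 1991]);
translate([453, 438, 1991]) cube([983, 119, 106]);


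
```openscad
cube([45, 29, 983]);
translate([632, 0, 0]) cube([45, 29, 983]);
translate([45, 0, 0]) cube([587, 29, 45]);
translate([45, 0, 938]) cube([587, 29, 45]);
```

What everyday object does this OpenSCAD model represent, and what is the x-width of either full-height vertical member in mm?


A picture frame. The border width is 45 mm.

Four thin pieces enclosing a rectangular opening — a picture frame. The two full-height stiles are 983 mm tall; the top rail sits at z = 938 and is 45 mm tall, so the border above the opening is 983 − 938 = 45 mm, matching the stile x-width.


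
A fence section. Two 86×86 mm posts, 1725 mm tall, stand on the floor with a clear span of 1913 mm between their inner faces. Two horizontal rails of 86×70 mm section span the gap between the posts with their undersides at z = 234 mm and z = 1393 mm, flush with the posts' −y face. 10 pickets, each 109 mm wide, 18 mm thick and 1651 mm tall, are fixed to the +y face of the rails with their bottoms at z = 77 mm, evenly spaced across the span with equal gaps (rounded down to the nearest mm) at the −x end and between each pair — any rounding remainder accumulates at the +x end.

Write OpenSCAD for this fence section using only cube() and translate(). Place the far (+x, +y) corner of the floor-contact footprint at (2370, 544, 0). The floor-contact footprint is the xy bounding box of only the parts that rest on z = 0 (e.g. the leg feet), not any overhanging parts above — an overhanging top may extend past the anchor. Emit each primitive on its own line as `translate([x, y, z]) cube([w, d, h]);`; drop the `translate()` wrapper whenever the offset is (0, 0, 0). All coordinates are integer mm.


translate([285, 458, 0]) cube([86, 86, 1725]);
translate([2284, 458, 0]) cube([86, 86, 1725]);
translate([371, 458, 234]) cube([1913, 86, 70]);
translate([371, 458, 1393]) cube([1913, 86, 70]);
translate([445, 544, 77]) cube([109, 18, 1651]);
translate([628, 544, 77]) cube([109, 18, 1651]);
translate([811, 544, 77]) cube([109, 18, 1651]);
translate([994, 544, 77]) cube([109, 18, 1651]);
translate([1177, 544, 77]) cube([109, 18, 1651]);
translate([1360, 544, 77]) cube([109, 18, 1651]);
translate([1543, 544, 77]) cube([109, 18, 1651]);
translate([1726, 544, 77]) cube([109, 18, 1651]);
translate([1909, 544, 77]) cube([109, 18, 1651]);
translate([2092, 544, 77]) cube([109, 18, 1651]);


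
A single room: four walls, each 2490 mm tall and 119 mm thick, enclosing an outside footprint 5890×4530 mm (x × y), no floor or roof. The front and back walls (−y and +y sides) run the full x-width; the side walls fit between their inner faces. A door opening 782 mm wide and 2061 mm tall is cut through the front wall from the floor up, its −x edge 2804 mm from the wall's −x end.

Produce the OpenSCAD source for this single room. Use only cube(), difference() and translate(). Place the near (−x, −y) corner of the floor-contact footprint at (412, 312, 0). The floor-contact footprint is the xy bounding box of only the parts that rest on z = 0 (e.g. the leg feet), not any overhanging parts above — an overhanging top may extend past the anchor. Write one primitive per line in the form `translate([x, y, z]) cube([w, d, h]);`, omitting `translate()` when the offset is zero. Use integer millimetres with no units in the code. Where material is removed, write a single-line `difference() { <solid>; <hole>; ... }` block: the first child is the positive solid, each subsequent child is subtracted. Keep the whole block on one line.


difference() { translate([412, 312, 0]) cube([5890, 119, 2490]); translate([3216, 312, 0]) cube([782, 119, 2061]); }
translate([412, 4723, 0]) cube([5890, 119, 2490]);
translate([412, 431, 0]) cube([119, 4292, 2490]);
translate([6183, 431, 0]) cube([119, 4292, 2490]);


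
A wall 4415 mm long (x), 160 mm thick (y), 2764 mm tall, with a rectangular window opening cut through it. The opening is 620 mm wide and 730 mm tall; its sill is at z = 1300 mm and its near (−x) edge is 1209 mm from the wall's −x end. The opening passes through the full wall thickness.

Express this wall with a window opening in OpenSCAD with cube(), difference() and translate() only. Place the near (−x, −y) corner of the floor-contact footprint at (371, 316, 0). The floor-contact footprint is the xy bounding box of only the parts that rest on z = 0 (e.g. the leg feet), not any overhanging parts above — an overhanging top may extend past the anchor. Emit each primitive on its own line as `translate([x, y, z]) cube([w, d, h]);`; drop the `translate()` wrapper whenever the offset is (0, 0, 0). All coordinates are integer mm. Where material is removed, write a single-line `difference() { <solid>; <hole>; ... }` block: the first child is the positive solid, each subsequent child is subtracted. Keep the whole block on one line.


difference() { translate([371, 316, 0]) cube([4415, 160, 2764]); translate([1580, 316, 1300]) cube([620, 160, 730]); }


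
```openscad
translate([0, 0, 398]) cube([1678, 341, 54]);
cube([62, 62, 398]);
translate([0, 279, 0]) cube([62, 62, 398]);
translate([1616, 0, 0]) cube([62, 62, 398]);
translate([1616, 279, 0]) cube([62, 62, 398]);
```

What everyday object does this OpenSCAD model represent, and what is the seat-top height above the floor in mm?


A bench. The seat-top height is 452 mm.

A long slab on four corner posts — a bench. The slab sits at z = 398 with thickness 54, so the top is 398 + 54 = 452 mm.


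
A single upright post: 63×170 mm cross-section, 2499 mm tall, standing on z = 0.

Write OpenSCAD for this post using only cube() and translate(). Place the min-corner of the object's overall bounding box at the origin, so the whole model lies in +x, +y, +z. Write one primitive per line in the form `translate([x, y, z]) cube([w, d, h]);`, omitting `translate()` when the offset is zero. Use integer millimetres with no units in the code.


cube([63, 170, 2499]);


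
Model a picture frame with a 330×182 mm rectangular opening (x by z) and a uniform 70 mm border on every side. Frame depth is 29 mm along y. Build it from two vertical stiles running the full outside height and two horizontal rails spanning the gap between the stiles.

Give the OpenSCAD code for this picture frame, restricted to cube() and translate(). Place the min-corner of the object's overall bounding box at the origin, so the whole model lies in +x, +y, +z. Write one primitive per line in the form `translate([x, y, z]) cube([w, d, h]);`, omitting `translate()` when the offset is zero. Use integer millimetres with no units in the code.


cube([70, 29, 322]);
translate([400, 0, 0]) cube([70, 29, 322]);
translate([70, 0, 0]) cube([330, 29, 70]);
translate([70, 0, 252]) cube([330, 29, 70]);


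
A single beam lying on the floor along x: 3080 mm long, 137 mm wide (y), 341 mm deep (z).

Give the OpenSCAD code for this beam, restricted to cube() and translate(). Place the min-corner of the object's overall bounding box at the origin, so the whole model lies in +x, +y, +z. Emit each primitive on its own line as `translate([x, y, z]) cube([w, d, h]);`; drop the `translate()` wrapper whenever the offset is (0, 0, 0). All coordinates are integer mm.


cube([3080, 137, 341]);


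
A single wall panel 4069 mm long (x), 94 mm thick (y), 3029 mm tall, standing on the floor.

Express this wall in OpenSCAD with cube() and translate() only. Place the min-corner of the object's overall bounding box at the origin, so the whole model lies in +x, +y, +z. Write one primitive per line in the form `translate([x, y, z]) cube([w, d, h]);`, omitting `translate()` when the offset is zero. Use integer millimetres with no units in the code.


cube([4069, 94, 3029]);


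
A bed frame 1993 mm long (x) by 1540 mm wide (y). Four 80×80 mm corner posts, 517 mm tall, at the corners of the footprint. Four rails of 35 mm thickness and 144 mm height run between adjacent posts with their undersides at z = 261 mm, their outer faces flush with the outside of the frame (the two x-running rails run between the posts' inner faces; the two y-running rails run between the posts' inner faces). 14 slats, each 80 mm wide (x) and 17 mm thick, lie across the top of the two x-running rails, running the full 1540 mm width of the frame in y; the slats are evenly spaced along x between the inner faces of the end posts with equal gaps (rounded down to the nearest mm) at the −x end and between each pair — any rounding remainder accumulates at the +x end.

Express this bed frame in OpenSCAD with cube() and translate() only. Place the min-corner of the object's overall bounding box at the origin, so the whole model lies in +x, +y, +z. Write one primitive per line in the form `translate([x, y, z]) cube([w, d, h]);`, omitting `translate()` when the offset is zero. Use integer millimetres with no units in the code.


cube([80, 80, 517]);
translate([0, 1460, 0]) cube([80, 80, 517]);
translate([1913, 0, 0]) cube([80, 80, 517]);
translate([1913, 1460, 0]) cube([80, 80, 517]);
translate([80, 0, 261]) cube([1833, 35, 144]);
translate([80, 1505, 261]) cube([1833, 35, 144]);
translate([0, 80, 261]) cube([35, 1380, 144]);
translate([1958, 80, 261]) cube([35, 1380, 144]);
translate([127, 0, 405]) cube([80, 1540, 17]);
translate([254, 0, 405]) cube([80, 1540, 17]);
translate([381, 0, 405]) cube([80, 1540, 17]);
translate([508, 0, 405]) cube([80, 1540, 17]);
translate([635, 0, 405]) cube([80, 1540, 17]);
translate([762, 0, 405]) cube([80, 1540, 17]);
translate([889, 0, 405]) cube([80, 1540, 17]);
translate([1016, 0, 405]) cube([80, 1540, 17]);
translate([1143, 0, 405]) cube([80, 1540, 17]);
translate([1270, 0, 405]) cube([80, 1540, 17]);
translate([1397, 0, 405]) cube([80, 1540, 17]);
translate([1524, 0, 405]) cube([80, 1540, 17]);
translate([1651, 0, 405]) cube([80, 1540, 17]);
translate([1778, 0, 405]) cube([80, 1540, 17]);


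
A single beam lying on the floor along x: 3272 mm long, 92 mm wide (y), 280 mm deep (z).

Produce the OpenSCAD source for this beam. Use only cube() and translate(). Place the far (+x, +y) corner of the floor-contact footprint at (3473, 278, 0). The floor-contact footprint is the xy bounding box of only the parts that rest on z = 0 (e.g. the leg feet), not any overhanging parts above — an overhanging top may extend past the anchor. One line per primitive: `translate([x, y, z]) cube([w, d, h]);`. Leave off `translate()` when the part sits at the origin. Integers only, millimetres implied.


translate([201, 186, 0]) cube([3272, 92, 280]);


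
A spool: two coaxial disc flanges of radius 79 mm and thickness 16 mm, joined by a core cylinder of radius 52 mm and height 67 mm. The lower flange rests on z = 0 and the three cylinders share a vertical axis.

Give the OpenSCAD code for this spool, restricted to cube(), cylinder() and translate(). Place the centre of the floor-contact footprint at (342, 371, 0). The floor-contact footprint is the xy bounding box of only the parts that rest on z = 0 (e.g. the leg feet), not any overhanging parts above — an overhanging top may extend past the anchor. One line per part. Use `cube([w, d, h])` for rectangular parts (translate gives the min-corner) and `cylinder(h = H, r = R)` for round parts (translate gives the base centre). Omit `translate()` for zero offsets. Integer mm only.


translate([342, 371, 0]) cylinder(h = 16, r = 79);
translate([342, 371, 16]) cylinder(h = 67, r = 52);
translate([342, 371, 83]) cylinder(h = 16, r = 79);


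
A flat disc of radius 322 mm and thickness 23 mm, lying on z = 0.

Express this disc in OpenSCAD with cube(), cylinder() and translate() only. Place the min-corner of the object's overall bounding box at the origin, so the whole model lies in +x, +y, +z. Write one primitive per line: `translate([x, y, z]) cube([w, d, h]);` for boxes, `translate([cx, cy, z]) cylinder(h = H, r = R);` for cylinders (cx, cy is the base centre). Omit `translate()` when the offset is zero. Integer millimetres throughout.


translate([322, 322, 0]) cylinder(h = 23, r = 322);


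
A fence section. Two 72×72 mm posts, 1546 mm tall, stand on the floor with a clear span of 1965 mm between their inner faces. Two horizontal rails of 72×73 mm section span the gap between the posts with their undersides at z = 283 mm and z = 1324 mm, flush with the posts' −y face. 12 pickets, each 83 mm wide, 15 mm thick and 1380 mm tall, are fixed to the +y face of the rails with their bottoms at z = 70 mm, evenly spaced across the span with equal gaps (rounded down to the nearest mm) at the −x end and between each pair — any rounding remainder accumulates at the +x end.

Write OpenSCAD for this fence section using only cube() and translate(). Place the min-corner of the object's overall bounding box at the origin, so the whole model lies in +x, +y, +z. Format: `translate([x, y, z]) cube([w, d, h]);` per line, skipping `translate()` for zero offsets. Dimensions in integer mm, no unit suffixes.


cube([72, 72, 1546]);
translate([2037, 0, 0]) cube([72, 72, 1546]);
translate([72, 0, 283]) cube([1965, 72, 73]);
translate([72, 0, 1324]) cube([1965, 72, 73]);
translate([146, 72, 70]) cube([83, 15, 1380]);
translate([303, 72, 70]) cube([83, 15, 1380]);
translate([460, 72, 70]) cube([83, 15, 1380]);
translate([617, 72, 70]) cube([83, 15, 1380]);
translate([774, 72, 70]) cube([83, 15, 1380]);
translate([931, 72, 70]) cube([83, 15, 1380]);
translate([1088, 72, 70]) cube([83, 15, 1380]);
translate([1245, 72, 70]) cube([83, 15, 1380]);
translate([1402, 72, 70]) cube([83, 15, 1380]);
translate([1559, 72, 70]) cube([83, 15, 1380]);
translate([1716, 72, 70]) cube([83, 15, 1380]);
translate([1873, 72, 70]) cube([83, 15, 1380]);


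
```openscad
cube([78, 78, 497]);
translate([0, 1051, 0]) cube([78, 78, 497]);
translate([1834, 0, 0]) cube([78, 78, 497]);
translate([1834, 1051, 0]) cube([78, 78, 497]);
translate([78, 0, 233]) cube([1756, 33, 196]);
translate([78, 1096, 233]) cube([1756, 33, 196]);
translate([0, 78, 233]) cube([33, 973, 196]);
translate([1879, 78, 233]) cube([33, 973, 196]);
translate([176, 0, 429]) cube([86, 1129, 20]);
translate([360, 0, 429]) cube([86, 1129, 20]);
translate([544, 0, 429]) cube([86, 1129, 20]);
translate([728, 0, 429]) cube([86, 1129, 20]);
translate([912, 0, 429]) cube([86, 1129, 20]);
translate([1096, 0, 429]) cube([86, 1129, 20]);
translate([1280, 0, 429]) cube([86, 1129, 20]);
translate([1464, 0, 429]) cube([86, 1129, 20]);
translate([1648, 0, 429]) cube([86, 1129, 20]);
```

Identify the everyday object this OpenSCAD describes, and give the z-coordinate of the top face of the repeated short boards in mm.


A bed frame. The slat-top height is 449 mm.

Four posts, four rails, and a row of slats — a bed frame. Slats sit on the rails at z = 233 + 196 = 429; with slat thickness 20, the top is 449 mm.


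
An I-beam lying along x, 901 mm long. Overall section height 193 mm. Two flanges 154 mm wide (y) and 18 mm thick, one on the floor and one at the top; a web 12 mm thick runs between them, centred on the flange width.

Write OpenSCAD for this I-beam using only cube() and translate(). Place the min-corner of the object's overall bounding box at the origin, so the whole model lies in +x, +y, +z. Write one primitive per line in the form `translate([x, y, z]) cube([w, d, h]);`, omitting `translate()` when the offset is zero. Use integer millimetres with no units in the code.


cube([901, 154, 18]);
translate([0, 71, 18]) cube([901, 12, 157]);
translate([0, 0, 175]) cube([901, 154, 18]);


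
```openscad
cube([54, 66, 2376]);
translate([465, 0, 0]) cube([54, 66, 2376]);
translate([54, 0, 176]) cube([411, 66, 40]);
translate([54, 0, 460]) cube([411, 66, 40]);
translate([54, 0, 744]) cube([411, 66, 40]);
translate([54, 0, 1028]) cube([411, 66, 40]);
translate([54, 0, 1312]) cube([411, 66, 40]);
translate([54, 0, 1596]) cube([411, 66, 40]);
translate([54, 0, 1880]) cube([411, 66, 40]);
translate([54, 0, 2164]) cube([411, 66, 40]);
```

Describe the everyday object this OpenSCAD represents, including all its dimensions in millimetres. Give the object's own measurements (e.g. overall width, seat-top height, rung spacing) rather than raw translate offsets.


A straight ladder. Two 54×66 mm vertical rails, 2376 mm tall, stand 519 mm apart (outside-to-outside) with their front faces coplanar on the −y side. 8 rungs, each 66 mm deep and 40 mm tall, span between the inner faces of the rails, front faces flush with the rails. The lowest rung's underside is at z = 176 mm and rungs are spaced 284 mm apart (underside to underside).
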